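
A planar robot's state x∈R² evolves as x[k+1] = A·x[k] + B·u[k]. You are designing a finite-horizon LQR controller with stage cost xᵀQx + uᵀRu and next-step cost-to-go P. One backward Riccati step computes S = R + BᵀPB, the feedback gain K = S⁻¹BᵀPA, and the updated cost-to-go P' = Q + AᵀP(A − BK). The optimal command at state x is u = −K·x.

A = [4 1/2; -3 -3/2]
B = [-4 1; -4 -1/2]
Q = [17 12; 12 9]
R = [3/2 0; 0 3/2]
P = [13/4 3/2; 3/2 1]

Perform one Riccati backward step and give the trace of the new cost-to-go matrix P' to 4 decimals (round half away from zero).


32.1971

BᵀP = [-19.0000 -10.0000; 2.5000 1.0000]
S = R + BᵀPB = [3/2 0; 0 3/2] + [116.0000 -14.0000; -14.0000 2.0000] = [117.5000 -14.0000; -14.0000 3.5000]
BᵀPA = [-46.0000 5.5000; 7.0000 -0.2500]
K = S⁻¹·BᵀPA = [-0.2927 0.0732; 0.8293 0.2213]
A−BK = [2.0000 0.5714; -3.7561 -1.0967]
AᵀP(A−BK) = [5.7317 1.5671; 1.5671 0.4654]
P' = Q + AᵀP(A−BK) = [22.7317 13.5671; 13.5671 9.4654]
tr(P') = 32.1971


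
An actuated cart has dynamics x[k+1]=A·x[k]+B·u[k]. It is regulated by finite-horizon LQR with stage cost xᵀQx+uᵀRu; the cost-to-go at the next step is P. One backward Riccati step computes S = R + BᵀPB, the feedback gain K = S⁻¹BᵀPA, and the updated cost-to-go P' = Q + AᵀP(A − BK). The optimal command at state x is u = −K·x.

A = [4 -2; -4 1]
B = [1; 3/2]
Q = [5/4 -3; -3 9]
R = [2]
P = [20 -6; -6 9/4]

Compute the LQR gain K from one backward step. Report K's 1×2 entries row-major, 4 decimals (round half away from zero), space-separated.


6.0138 -2.7172

BᵀP = [11.0000 -2.6250]
S = R + BᵀPB = [2] + [7.0625] = [9.0625]
BᵀPA = [54.5000 -24.6250]
K = S⁻¹·BᵀPA = [6.0138 -2.7172]
A−BK = [-2.0138 0.7172; -13.0207 5.0759]
AᵀP(A−BK) = [220.2483 -92.9103; -92.9103 39.3379]
P' = Q + AᵀP(A−BK) = [221.4983 -95.9103; -95.9103 48.3379]
tr(P') = 269.8362


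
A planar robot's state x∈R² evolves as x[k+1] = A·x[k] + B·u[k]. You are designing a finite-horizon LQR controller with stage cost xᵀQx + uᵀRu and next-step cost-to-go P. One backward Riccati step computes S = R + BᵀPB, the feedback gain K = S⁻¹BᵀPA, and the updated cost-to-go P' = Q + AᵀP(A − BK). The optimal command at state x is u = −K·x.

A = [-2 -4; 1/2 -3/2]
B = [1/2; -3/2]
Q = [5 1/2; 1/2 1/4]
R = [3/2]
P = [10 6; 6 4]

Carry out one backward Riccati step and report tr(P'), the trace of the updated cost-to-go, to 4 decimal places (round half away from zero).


BᵀP = [-4.0000 -3.0000]
S = R + BᵀPB = [3/2] + [2.5000] = [4.0000]
BᵀPA = [6.5000 20.5000]
K = S⁻¹·BᵀPA = [1.6250 5.1250]
A−BK = [-2.8125 -6.5625; 2.9375 6.1875]
AᵀP(A−BK) = [18.4375 49.6875; 49.6875 135.9375]
P' = Q + AᵀP(A−BK) = [23.4375 50.1875; 50.1875 136.1875]
tr(P') = 159.6250

159.6250


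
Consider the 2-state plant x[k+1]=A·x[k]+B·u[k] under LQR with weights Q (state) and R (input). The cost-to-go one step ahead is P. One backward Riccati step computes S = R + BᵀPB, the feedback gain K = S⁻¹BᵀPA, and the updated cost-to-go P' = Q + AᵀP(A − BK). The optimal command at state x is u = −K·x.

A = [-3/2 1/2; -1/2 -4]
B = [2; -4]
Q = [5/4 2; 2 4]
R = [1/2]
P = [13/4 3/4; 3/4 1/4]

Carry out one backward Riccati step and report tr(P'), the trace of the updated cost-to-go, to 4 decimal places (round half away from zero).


10.0511

BᵀP = [3.5000 0.5000]
S = R + BᵀPB = [1/2] + [5.0000] = [5.5000]
BᵀPA = [-5.5000 -0.2500]
K = S⁻¹·BᵀPA = [-1.0000 -0.0455]
A−BK = [0.5000 0.5909; -4.5000 -4.1818]
AᵀP(A−BK) = [3.0000 2.1250; 2.1250 1.8011]
P' = Q + AᵀP(A−BK) = [4.2500 4.1250; 4.1250 5.8011]
tr(P') = 10.0511


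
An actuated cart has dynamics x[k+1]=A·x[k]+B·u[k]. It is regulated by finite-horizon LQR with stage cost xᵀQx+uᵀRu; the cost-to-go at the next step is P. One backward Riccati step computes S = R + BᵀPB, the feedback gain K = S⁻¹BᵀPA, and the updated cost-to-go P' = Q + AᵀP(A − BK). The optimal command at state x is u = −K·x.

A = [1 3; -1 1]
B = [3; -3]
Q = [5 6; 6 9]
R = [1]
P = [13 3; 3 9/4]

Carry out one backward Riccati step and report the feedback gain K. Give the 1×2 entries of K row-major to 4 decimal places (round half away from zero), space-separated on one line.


BᵀP = [30.0000 2.2500]
S = R + BᵀPB = [1] + [83.2500] = [84.2500]
BᵀPA = [27.7500 92.2500]
K = S⁻¹·BᵀPA = [0.3294 1.0950]
A−BK = [0.0119 -0.2849; -0.0119 4.2849]
AᵀP(A−BK) = [0.1098 0.3650; 0.3650 36.2404]
P' = Q + AᵀP(A−BK) = [5.1098 6.3650; 6.3650 45.2404]
tr(P') = 50.3501

0.3294 1.0950


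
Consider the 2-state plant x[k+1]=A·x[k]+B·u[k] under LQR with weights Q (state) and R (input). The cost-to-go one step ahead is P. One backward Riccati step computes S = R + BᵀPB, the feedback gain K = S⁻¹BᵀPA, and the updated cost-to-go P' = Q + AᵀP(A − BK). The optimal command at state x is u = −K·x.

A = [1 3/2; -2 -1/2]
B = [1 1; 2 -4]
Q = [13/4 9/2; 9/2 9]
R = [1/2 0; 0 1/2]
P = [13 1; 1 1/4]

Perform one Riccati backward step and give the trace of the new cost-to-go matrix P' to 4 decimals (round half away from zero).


BᵀP = [15.0000 1.5000; 9.0000 0.0000]
S = R + BᵀPB = [1/2 0; 0 1/2] + [18.0000 9.0000; 9.0000 9.0000] = [18.5000 9.0000; 9.0000 9.5000]
BᵀPA = [12.0000 21.7500; 9.0000 13.5000]
K = S⁻¹·BᵀPA = [0.3483 0.8984; 0.6174 0.5699]
A−BK = [0.0343 0.0317; -0.2269 -0.0172]
AᵀP(A−BK) = [0.2639 0.3397; 0.3397 0.5780]
P' = Q + AᵀP(A−BK) = [3.5139 4.8397; 4.8397 9.5780]
tr(P') = 13.0919

13.0919


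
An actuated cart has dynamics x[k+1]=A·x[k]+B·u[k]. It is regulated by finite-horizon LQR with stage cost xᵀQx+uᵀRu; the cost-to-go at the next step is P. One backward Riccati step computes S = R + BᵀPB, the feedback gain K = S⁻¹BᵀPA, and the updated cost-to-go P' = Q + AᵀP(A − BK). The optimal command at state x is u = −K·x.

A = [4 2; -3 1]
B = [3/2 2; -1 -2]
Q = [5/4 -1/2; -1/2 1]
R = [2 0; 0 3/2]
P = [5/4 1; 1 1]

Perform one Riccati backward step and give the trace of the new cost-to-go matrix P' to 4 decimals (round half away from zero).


13.0229

BᵀP = [0.8750 0.5000; 0.5000 0.0000]
S = R + BᵀPB = [2 0; 0 3/2] + [0.8125 0.7500; 0.7500 1.0000] = [2.8125 0.7500; 0.7500 2.5000]
BᵀPA = [2.0000 2.2500; 2.0000 1.0000]
K = S⁻¹·BᵀPA = [0.5411 0.7536; 0.6377 0.1739]
A−BK = [1.9130 0.5217; -1.1836 2.1014]
AᵀP(A−BK) = [2.6425 3.1449; 3.1449 8.1304]
P' = Q + AᵀP(A−BK) = [3.8925 2.6449; 2.6449 9.1304]
tr(P') = 13.0229


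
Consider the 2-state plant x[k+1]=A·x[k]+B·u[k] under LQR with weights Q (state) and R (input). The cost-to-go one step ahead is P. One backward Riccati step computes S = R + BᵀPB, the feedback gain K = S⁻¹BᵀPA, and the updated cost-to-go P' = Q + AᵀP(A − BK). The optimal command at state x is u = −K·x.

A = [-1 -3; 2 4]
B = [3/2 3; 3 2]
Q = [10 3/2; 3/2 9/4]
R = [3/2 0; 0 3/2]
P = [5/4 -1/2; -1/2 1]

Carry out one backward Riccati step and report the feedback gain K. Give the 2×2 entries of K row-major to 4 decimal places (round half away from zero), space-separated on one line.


BᵀP = [0.3750 2.2500; 2.7500 0.5000]
S = R + BᵀPB = [3/2 0; 0 3/2] + [7.3125 5.6250; 5.6250 9.2500] = [8.8125 5.6250; 5.6250 10.7500]
BᵀPA = [4.1250 7.8750; -1.7500 -6.2500]
K = S⁻¹·BᵀPA = [0.8588 1.8990; -0.6122 -1.5750]
A−BK = [-0.4517 -1.1233; 0.6478 1.4532]
AᵀP(A−BK) = [2.6360 6.1605; 6.1605 14.4517]
P' = Q + AᵀP(A−BK) = [12.6360 7.6605; 7.6605 16.7017]
tr(P') = 29.3377

0.8588 1.8990 -0.6122 -1.5750


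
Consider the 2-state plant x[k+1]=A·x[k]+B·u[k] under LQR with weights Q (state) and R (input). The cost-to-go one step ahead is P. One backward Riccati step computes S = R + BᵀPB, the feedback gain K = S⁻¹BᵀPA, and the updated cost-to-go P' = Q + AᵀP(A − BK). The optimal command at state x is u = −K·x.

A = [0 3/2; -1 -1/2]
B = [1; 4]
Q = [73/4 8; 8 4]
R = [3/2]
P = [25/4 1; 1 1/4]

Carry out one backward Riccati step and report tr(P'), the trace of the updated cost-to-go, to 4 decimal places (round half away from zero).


24.4597

BᵀP = [10.2500 2.0000]
S = R + BᵀPB = [3/2] + [18.2500] = [19.7500]
BᵀPA = [-2.0000 14.3750]
K = S⁻¹·BᵀPA = [-0.1013 0.7278]
A−BK = [0.1013 0.7722; -0.5949 -3.4114]
AᵀP(A−BK) = [0.0475 0.0807; 0.0807 2.1622]
P' = Q + AᵀP(A−BK) = [18.2975 8.0807; 8.0807 6.1622]
tr(P') = 24.4597


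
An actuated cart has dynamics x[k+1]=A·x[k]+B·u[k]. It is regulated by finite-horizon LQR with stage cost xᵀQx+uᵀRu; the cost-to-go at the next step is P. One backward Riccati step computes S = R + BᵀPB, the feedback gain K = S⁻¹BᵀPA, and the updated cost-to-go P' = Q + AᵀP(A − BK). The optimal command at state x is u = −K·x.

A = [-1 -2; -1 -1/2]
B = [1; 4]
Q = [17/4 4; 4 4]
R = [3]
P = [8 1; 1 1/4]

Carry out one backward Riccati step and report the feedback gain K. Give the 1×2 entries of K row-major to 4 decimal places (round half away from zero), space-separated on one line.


-0.6087 -1.0870

BᵀP = [12.0000 2.0000]
S = R + BᵀPB = [3] + [20.0000] = [23.0000]
BᵀPA = [-14.0000 -25.0000]
K = S⁻¹·BᵀPA = [-0.6087 -1.0870]
A−BK = [-0.3913 -0.9130; 1.4348 3.8478]
AᵀP(A−BK) = [1.7283 3.4076; 3.4076 6.8886]
P' = Q + AᵀP(A−BK) = [5.9783 7.4076; 7.4076 10.8886]
tr(P') = 16.8668


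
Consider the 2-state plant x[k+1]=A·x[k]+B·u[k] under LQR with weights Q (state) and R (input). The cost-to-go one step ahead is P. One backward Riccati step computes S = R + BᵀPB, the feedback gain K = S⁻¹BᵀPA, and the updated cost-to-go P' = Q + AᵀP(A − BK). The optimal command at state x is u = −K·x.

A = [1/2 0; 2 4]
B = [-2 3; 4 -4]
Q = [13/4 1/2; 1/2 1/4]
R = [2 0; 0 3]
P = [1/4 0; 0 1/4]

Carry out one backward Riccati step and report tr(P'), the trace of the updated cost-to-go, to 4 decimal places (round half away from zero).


5.6775

BᵀP = [-0.5000 1.0000; 0.7500 -1.0000]
S = R + BᵀPB = [2 0; 0 3] + [5.0000 -5.5000; -5.5000 6.2500] = [7.0000 -5.5000; -5.5000 9.2500]
BᵀPA = [1.7500 4.0000; -1.6250 -4.0000]
K = S⁻¹·BᵀPA = [0.2101 0.4348; -0.0507 -0.1739]
A−BK = [1.0725 1.3913; 0.9565 1.5652]
AᵀP(A−BK) = [0.6123 0.9565; 0.9565 1.5652]
P' = Q + AᵀP(A−BK) = [3.8623 1.4565; 1.4565 1.8152]
tr(P') = 5.6775


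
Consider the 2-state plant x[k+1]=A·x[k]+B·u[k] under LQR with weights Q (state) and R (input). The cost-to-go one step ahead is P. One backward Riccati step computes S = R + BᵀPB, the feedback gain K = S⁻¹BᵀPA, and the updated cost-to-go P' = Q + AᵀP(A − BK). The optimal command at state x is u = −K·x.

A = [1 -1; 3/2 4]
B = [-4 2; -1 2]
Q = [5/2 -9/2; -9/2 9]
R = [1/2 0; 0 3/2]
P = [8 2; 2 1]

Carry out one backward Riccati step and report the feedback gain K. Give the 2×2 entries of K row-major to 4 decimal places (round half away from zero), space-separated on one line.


BᵀP = [-34.0000 -9.0000; 20.0000 6.0000]
S = R + BᵀPB = [1/2 0; 0 3/2] + [145.0000 -86.0000; -86.0000 52.0000] = [145.5000 -86.0000; -86.0000 53.5000]
BᵀPA = [-47.5000 -2.0000; 29.0000 4.0000]
K = S⁻¹·BᵀPA = [-0.1217 0.6104; 0.3464 1.0560]
A−BK = [-0.1797 -0.6703; 0.6854 2.4984]
AᵀP(A−BK) = [0.4229 1.3709; 1.3709 4.9968]
P' = Q + AᵀP(A−BK) = [2.9229 -3.1291; -3.1291 13.9968]
tr(P') = 16.9197

-0.1217 0.6104 0.3464 1.0560


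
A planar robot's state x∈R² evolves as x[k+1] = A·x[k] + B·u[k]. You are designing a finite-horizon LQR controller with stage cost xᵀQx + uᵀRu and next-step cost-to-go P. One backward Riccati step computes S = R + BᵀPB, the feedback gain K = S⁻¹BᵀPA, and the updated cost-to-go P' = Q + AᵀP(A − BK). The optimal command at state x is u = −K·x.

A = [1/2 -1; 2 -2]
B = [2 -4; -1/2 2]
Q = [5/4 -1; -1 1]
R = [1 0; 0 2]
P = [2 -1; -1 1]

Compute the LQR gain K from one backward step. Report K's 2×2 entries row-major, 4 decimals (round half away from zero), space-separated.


BᵀP = [4.5000 -2.5000; -10.0000 6.0000]
S = R + BᵀPB = [1 0; 0 2] + [10.2500 -23.0000; -23.0000 52.0000] = [11.2500 -23.0000; -23.0000 54.0000]
BᵀPA = [-2.7500 0.5000; 7.0000 -2.0000]
K = S⁻¹·BᵀPA = [0.1592 -0.2420; 0.1975 -0.1401]
A−BK = [0.9713 -1.0764; 1.6847 -1.8408]
AᵀP(A−BK) = [1.5557 -1.6847; -1.6847 1.8408]
P' = Q + AᵀP(A−BK) = [2.8057 -2.6847; -2.6847 2.8408]
tr(P') = 5.6465

0.1592 -0.2420 0.1975 -0.1401


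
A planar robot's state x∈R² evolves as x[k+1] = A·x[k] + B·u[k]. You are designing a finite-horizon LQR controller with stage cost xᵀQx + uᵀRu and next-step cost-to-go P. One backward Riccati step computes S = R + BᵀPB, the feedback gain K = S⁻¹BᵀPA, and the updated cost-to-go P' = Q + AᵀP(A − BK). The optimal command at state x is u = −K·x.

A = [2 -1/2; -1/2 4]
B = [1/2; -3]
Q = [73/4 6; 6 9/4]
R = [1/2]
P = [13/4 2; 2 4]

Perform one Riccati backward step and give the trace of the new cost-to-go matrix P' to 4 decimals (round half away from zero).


BᵀP = [-4.3750 -11.0000]
S = R + BᵀPB = [1/2] + [30.8125] = [31.3125]
BᵀPA = [-3.2500 -41.8125]
K = S⁻¹·BᵀPA = [-0.1038 -1.3353]
A−BK = [2.0519 0.1677; -0.8114 -0.0060]
AᵀP(A−BK) = [9.6627 0.9102; 0.9102 0.9790]
P' = Q + AᵀP(A−BK) = [27.9127 6.9102; 6.9102 3.2290]
tr(P') = 31.1417

31.1417


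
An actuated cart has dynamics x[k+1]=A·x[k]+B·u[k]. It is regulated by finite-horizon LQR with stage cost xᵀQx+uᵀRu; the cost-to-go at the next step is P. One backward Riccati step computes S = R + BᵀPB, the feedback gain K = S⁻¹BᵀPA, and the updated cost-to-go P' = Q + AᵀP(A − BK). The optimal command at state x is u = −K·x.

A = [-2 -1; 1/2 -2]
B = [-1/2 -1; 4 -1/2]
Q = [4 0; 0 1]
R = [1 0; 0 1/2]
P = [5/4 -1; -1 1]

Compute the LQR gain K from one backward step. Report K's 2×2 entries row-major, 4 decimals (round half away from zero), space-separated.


0.4686 -0.2413 0.6371 0.3230

BᵀP = [-4.6250 4.5000; -0.7500 0.5000]
S = R + BᵀPB = [1 0; 0 1/2] + [20.3125 2.3750; 2.3750 0.5000] = [21.3125 2.3750; 2.3750 1.0000]
BᵀPA = [11.5000 -4.3750; 1.7500 -0.2500]
K = S⁻¹·BᵀPA = [0.4686 -0.2413; 0.6371 0.3230]
A−BK = [-1.1286 -0.7976; -1.0558 -0.8734]
AᵀP(A−BK) = [0.7463 0.2094; 0.2094 0.2752]
P' = Q + AᵀP(A−BK) = [4.7463 0.2094; 0.2094 1.2752]
tr(P') = 6.0214


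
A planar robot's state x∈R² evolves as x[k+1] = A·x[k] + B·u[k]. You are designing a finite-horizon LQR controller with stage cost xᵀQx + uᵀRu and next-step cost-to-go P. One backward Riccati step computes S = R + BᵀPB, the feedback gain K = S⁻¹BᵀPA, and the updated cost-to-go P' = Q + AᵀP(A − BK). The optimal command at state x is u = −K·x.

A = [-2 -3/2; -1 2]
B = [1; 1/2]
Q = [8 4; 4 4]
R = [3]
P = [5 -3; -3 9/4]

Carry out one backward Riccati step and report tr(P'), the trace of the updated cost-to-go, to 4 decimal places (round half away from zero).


41.2163

BᵀP = [3.5000 -1.8750]
S = R + BᵀPB = [3] + [2.5625] = [5.5625]
BᵀPA = [-5.1250 -9.0000]
K = S⁻¹·BᵀPA = [-0.9213 -1.6180]
A−BK = [-1.0787 0.1180; -0.5393 2.8090]
AᵀP(A−BK) = [5.5281 9.7079; 9.7079 23.6882]
P' = Q + AᵀP(A−BK) = [13.5281 13.7079; 13.7079 27.6882]
tr(P') = 41.2163


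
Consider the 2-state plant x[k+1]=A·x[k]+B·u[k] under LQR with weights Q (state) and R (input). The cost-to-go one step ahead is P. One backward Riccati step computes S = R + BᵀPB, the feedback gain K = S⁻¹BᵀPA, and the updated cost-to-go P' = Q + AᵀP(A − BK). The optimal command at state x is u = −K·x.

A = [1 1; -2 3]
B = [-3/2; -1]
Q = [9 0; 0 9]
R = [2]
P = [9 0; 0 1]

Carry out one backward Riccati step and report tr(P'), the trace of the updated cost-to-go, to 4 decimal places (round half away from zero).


BᵀP = [-13.5000 -1.0000]
S = R + BᵀPB = [2] + [21.2500] = [23.2500]
BᵀPA = [-11.5000 -16.5000]
K = S⁻¹·BᵀPA = [-0.4946 -0.7097]
A−BK = [0.2581 -0.0645; -2.4946 2.2903]
AᵀP(A−BK) = [7.3118 -5.1613; -5.1613 6.2903]
P' = Q + AᵀP(A−BK) = [16.3118 -5.1613; -5.1613 15.2903]
tr(P') = 31.6022

31.6022


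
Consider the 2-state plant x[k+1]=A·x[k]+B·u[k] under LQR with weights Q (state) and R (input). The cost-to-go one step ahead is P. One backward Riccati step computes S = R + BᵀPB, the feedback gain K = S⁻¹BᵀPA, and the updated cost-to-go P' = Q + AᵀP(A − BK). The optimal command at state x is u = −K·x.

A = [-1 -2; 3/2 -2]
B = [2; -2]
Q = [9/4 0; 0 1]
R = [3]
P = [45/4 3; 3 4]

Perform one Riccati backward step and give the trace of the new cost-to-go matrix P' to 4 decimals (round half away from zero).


BᵀP = [16.5000 -2.0000]
S = R + BᵀPB = [3] + [37.0000] = [40.0000]
BᵀPA = [-19.5000 -29.0000]
K = S⁻¹·BᵀPA = [-0.4875 -0.7250]
A−BK = [-0.0250 -0.5500; 0.5250 -3.4500]
AᵀP(A−BK) = [1.7438 -6.6375; -6.6375 63.9750]
P' = Q + AᵀP(A−BK) = [3.9938 -6.6375; -6.6375 64.9750]
tr(P') = 68.9688

68.9688


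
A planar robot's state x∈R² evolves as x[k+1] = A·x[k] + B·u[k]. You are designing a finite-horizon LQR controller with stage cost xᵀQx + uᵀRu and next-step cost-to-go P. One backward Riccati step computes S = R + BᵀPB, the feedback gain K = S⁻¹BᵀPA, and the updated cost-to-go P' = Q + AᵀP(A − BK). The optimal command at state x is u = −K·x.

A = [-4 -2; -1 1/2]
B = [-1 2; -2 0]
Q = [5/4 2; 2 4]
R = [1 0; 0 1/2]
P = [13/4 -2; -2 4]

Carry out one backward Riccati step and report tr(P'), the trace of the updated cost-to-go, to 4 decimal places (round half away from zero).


7.6140

BᵀP = [0.7500 -6.0000; 6.5000 -4.0000]
S = R + BᵀPB = [1 0; 0 1/2] + [11.2500 1.5000; 1.5000 13.0000] = [12.2500 1.5000; 1.5000 13.5000]
BᵀPA = [3.0000 -4.5000; -22.0000 -15.0000]
K = S⁻¹·BᵀPA = [0.4506 -0.2345; -1.6797 -1.0851]
A−BK = [-0.1900 -0.0644; -0.0989 0.0310]
AᵀP(A−BK) = [1.6950 0.8322; 0.8322 0.6690]
P' = Q + AᵀP(A−BK) = [2.9450 2.8322; 2.8322 4.6690]
tr(P') = 7.6140


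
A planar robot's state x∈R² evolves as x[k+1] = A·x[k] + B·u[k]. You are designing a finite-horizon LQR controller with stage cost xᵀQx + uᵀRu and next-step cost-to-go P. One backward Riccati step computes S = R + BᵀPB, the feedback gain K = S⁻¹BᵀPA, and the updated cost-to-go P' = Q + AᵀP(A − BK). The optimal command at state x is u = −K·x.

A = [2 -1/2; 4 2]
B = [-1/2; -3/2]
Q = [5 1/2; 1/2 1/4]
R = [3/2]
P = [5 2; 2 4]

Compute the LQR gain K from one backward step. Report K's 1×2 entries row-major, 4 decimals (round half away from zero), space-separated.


BᵀP = [-5.5000 -7.0000]
S = R + BᵀPB = [3/2] + [13.2500] = [14.7500]
BᵀPA = [-39.0000 -11.2500]
K = S⁻¹·BᵀPA = [-2.6441 -0.7627]
A−BK = [0.6780 -0.8814; 0.0339 0.8559]
AᵀP(A−BK) = [12.8814 1.2542; 1.2542 4.6695]
P' = Q + AᵀP(A−BK) = [17.8814 1.7542; 1.7542 4.9195]
tr(P') = 22.8008

-2.6441 -0.7627


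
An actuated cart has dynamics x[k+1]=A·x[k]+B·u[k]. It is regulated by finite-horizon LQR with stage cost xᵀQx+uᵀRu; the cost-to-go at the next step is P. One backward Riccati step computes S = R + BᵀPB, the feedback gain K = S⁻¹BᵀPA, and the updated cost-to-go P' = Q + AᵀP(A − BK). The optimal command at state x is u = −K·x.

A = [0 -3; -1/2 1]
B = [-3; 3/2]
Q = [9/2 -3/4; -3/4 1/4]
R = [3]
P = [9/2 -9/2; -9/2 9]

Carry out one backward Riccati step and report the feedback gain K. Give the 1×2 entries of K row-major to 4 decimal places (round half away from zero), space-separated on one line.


BᵀP = [-20.2500 27.0000]
S = R + BᵀPB = [3] + [101.2500] = [104.2500]
BᵀPA = [-13.5000 87.7500]
K = S⁻¹·BᵀPA = [-0.1295 0.8417]
A−BK = [-0.3885 -0.4748; -0.3058 -0.2626]
AᵀP(A−BK) = [0.5018 0.1133; 0.1133 2.6385]
P' = Q + AᵀP(A−BK) = [5.0018 -0.6367; -0.6367 2.8885]
tr(P') = 7.8903

-0.1295 0.8417


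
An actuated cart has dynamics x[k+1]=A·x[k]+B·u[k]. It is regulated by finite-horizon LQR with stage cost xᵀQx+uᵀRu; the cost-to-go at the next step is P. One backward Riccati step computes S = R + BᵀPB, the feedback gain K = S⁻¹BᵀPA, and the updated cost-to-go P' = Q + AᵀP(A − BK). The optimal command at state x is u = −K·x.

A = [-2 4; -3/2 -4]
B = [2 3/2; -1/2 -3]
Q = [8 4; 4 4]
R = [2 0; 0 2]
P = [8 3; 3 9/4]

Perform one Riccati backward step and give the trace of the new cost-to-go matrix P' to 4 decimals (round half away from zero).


22.0748

BᵀP = [14.5000 4.8750; 3.0000 -2.2500]
S = R + BᵀPB = [2 0; 0 2] + [26.5625 7.1250; 7.1250 11.2500] = [28.5625 7.1250; 7.1250 13.2500]
BᵀPA = [-36.3125 38.5000; -2.6250 21.0000]
K = S⁻¹·BᵀPA = [-1.4112 1.1001; 0.5607 0.9933]
A−BK = [-0.0187 0.3097; -0.5234 -0.4700]
AᵀP(A−BK) = [5.2897 -1.9439; -1.9439 4.7850]
P' = Q + AᵀP(A−BK) = [13.2897 2.0561; 2.0561 8.7850]
tr(P') = 22.0748


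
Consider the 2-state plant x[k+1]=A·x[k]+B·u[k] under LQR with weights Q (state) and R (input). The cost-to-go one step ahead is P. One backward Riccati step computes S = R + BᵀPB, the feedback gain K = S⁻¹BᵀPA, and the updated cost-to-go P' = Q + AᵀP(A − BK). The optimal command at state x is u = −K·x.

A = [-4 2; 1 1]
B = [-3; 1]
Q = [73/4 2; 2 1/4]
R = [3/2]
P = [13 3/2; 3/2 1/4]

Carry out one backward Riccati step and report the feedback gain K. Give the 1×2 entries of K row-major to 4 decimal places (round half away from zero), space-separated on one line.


1.3280 -0.7221

BᵀP = [-37.5000 -4.2500]
S = R + BᵀPB = [3/2] + [108.2500] = [109.7500]
BᵀPA = [145.7500 -79.2500]
K = S⁻¹·BᵀPA = [1.3280 -0.7221]
A−BK = [-0.0159 -0.1663; -0.3280 1.7221]
AᵀP(A−BK) = [2.6913 -1.5046; -1.5046 1.0239]
P' = Q + AᵀP(A−BK) = [20.9413 0.4954; 0.4954 1.2739]
tr(P') = 22.2153


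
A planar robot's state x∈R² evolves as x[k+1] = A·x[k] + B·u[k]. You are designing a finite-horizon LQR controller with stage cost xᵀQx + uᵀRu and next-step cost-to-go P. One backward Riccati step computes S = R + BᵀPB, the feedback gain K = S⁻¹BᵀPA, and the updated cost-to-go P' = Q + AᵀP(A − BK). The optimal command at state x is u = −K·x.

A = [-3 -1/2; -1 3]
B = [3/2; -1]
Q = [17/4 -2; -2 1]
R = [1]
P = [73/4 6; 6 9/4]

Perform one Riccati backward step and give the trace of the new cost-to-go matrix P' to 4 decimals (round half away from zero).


20.1793

BᵀP = [21.3750 6.7500]
S = R + BᵀPB = [1] + [25.3125] = [26.3125]
BᵀPA = [-70.8750 9.5625]
K = S⁻¹·BᵀPA = [-2.6936 0.3634]
A−BK = [1.0404 -1.0451; -3.6936 3.3634]
AᵀP(A−BK) = [11.5920 -4.6176; -4.6176 3.3373]
P' = Q + AᵀP(A−BK) = [15.8420 -6.6176; -6.6176 4.3373]
tr(P') = 20.1793


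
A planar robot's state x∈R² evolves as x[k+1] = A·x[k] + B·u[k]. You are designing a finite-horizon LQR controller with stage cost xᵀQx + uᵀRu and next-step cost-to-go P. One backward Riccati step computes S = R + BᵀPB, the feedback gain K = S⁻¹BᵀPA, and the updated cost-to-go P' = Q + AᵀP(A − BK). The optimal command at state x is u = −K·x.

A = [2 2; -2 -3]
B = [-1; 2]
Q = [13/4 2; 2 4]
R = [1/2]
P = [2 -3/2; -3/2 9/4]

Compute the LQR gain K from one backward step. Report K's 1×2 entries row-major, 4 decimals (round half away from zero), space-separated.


-1.2571 -1.6000

BᵀP = [-5.0000 6.0000]
S = R + BᵀPB = [1/2] + [17.0000] = [17.5000]
BᵀPA = [-22.0000 -28.0000]
K = S⁻¹·BᵀPA = [-1.2571 -1.6000]
A−BK = [0.7429 0.4000; 0.5143 0.2000]
AᵀP(A−BK) = [1.3429 1.3000; 1.3000 1.4500]
P' = Q + AᵀP(A−BK) = [4.5929 3.3000; 3.3000 5.4500]
tr(P') = 10.0429


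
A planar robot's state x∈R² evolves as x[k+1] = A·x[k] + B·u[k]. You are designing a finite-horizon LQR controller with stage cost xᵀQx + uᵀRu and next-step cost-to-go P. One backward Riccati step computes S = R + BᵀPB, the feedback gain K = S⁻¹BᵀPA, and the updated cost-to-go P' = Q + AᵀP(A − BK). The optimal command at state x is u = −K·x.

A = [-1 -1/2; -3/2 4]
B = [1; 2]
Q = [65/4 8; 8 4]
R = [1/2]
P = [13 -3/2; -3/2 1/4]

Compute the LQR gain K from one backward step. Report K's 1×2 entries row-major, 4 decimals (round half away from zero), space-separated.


BᵀP = [10.0000 -1.0000]
S = R + BᵀPB = [1/2] + [8.0000] = [8.5000]
BᵀPA = [-8.5000 -9.0000]
K = S⁻¹·BᵀPA = [-1.0000 -1.0588]
A−BK = [0.0000 0.5588; 0.5000 6.1176]
AᵀP(A−BK) = [0.5625 0.8750; 0.8750 3.7206]
P' = Q + AᵀP(A−BK) = [16.8125 8.8750; 8.8750 7.7206]
tr(P') = 24.5331

-1.0000 -1.0588


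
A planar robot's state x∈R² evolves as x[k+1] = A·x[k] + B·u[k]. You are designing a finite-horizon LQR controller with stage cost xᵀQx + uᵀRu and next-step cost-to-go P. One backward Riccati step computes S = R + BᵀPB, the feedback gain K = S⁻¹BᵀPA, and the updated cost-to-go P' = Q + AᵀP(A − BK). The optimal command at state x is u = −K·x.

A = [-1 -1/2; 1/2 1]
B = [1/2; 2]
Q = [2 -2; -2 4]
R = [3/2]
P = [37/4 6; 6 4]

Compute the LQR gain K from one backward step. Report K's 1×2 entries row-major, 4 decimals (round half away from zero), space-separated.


BᵀP = [16.6250 11.0000]
S = R + BᵀPB = [3/2] + [30.3125] = [31.8125]
BᵀPA = [-11.1250 2.6875]
K = S⁻¹·BᵀPA = [-0.3497 0.0845]
A−BK = [-0.8251 -0.5422; 1.1994 0.8310]
AᵀP(A−BK) = [0.3595 0.0648; 0.0648 0.0855]
P' = Q + AᵀP(A−BK) = [2.3595 -1.9352; -1.9352 4.0855]
tr(P') = 6.4450

-0.3497 0.0845


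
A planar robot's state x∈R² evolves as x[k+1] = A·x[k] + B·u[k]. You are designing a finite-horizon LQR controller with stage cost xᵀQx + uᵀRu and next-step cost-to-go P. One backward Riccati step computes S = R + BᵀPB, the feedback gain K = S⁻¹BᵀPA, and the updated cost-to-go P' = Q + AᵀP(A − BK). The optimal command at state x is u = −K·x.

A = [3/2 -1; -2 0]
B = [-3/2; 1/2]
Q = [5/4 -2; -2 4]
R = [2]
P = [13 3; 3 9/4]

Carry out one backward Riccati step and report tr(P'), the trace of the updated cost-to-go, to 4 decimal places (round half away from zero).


BᵀP = [-18.0000 -3.3750]
S = R + BᵀPB = [2] + [25.3125] = [27.3125]
BᵀPA = [-20.2500 18.0000]
K = S⁻¹·BᵀPA = [-0.7414 0.6590]
A−BK = [0.3879 -0.0114; -1.6293 -0.3295]
AᵀP(A−BK) = [5.2363 -0.1545; -0.1545 1.1373]
P' = Q + AᵀP(A−BK) = [6.4863 -2.1545; -2.1545 5.1373]
tr(P') = 11.6236

11.6236


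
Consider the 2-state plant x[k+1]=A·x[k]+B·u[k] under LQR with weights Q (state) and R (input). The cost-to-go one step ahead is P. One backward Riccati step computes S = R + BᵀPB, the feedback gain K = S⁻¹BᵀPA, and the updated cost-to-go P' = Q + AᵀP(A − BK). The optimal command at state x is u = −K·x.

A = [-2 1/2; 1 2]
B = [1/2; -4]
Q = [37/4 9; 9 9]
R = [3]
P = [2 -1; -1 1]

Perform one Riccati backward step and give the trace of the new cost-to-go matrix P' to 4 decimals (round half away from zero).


23.0053

BᵀP = [5.0000 -4.5000]
S = R + BᵀPB = [3] + [20.5000] = [23.5000]
BᵀPA = [-14.5000 -6.5000]
K = S⁻¹·BᵀPA = [-0.6170 -0.2766]
A−BK = [-1.6915 0.6383; -1.4681 0.8936]
AᵀP(A−BK) = [4.0532 -0.5106; -0.5106 0.7021]
P' = Q + AᵀP(A−BK) = [13.3032 8.4894; 8.4894 9.7021]
tr(P') = 23.0053


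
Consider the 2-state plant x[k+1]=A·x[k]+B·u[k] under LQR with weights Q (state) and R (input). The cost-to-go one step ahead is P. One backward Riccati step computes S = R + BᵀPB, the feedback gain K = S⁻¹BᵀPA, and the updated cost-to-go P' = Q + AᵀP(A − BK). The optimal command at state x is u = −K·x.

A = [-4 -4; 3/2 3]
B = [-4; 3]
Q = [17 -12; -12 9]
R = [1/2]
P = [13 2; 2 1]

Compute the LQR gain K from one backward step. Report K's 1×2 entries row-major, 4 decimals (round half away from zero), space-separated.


1.0413 0.9971

BᵀP = [-46.0000 -5.0000]
S = R + BᵀPB = [1/2] + [169.0000] = [169.5000]
BᵀPA = [176.5000 169.0000]
K = S⁻¹·BᵀPA = [1.0413 0.9971]
A−BK = [0.1652 -0.0118; -1.6239 0.0088]
AᵀP(A−BK) = [2.4609 0.5206; 0.5206 0.4985]
P' = Q + AᵀP(A−BK) = [19.4609 -11.4794; -11.4794 9.4985]
tr(P') = 28.9594


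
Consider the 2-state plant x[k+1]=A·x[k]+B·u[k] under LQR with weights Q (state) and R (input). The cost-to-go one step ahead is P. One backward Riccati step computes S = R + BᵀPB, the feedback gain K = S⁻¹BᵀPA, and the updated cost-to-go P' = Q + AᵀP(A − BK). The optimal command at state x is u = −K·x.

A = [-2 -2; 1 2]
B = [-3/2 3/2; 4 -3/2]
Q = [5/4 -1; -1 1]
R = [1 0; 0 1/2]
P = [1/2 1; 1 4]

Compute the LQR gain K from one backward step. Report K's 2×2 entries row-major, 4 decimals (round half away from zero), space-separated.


-0.0348 0.2406 -0.5856 -0.5615

BᵀP = [3.2500 14.5000; -0.7500 -4.5000]
S = R + BᵀPB = [1 0; 0 1/2] + [53.1250 -16.8750; -16.8750 5.6250] = [54.1250 -16.8750; -16.8750 6.1250]
BᵀPA = [8.0000 22.5000; -3.0000 -7.5000]
K = S⁻¹·BᵀPA = [-0.0348 0.2406; -0.5856 -0.5615]
A−BK = [-1.1738 -0.7968; 0.2607 0.1952]
AᵀP(A−BK) = [0.5214 0.3904; 0.3904 0.3743]
P' = Q + AᵀP(A−BK) = [1.7714 -0.6096; -0.6096 1.3743]
tr(P') = 3.1457


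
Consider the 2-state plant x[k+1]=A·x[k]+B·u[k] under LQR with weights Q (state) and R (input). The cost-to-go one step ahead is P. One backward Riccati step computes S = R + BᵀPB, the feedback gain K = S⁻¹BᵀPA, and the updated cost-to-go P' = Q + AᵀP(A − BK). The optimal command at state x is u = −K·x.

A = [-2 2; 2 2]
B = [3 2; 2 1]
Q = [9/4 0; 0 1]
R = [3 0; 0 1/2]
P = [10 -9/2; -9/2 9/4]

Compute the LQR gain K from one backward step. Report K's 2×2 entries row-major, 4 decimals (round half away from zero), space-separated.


-0.1667 0.1667 -1.5758 0.4848

BᵀP = [21.0000 -9.0000; 15.5000 -6.7500]
S = R + BᵀPB = [3 0; 0 1/2] + [45.0000 33.0000; 33.0000 24.2500] = [48.0000 33.0000; 33.0000 24.7500]
BᵀPA = [-60.0000 24.0000; -44.5000 17.5000]
K = S⁻¹·BᵀPA = [-0.1667 0.1667; -1.5758 0.4848]
A−BK = [1.6515 0.5303; 3.9091 1.1818]
AᵀP(A−BK) = [4.8788 0.5758; 0.5758 0.5152]
P' = Q + AᵀP(A−BK) = [7.1288 0.5758; 0.5758 1.5152]
tr(P') = 8.6439


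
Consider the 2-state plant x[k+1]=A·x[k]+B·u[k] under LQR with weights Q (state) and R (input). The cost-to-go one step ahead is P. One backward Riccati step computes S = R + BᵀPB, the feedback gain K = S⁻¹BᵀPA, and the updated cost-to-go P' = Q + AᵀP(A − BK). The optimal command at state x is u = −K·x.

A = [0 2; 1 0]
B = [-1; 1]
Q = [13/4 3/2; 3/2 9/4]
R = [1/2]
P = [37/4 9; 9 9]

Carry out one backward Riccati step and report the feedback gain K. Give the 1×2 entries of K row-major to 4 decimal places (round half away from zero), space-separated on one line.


0.0000 -0.6667

BᵀP = [-0.2500 0.0000]
S = R + BᵀPB = [1/2] + [0.2500] = [0.7500]
BᵀPA = [0.0000 -0.5000]
K = S⁻¹·BᵀPA = [0.0000 -0.6667]
A−BK = [0.0000 1.3333; 1.0000 0.6667]
AᵀP(A−BK) = [9.0000 18.0000; 18.0000 36.6667]
P' = Q + AᵀP(A−BK) = [12.2500 19.5000; 19.5000 38.9167]
tr(P') = 51.1667


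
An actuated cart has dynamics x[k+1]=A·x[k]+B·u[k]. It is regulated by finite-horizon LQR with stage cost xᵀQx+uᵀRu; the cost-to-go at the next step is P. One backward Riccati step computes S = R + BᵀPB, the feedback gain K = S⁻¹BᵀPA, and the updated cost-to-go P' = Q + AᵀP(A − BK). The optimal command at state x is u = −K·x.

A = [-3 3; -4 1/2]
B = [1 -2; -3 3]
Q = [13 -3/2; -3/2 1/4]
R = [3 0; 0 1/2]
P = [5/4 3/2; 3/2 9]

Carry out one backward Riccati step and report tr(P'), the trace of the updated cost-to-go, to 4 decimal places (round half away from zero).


50.3363

BᵀP = [-3.2500 -25.5000; 2.0000 24.0000]
S = R + BᵀPB = [3 0; 0 1/2] + [73.2500 -70.0000; -70.0000 68.0000] = [76.2500 -70.0000; -70.0000 68.5000]
BᵀPA = [111.7500 -22.5000; -102.0000 18.0000]
K = S⁻¹·BᵀPA = [1.5934 -0.8704; 0.1393 -0.6267]
A−BK = [-4.3149 2.6170; 0.3625 -0.2311]
AᵀP(A−BK) = [27.3899 -16.1547; -16.1547 9.6963]
P' = Q + AᵀP(A−BK) = [40.3899 -17.6547; -17.6547 9.9463]
tr(P') = 50.3363


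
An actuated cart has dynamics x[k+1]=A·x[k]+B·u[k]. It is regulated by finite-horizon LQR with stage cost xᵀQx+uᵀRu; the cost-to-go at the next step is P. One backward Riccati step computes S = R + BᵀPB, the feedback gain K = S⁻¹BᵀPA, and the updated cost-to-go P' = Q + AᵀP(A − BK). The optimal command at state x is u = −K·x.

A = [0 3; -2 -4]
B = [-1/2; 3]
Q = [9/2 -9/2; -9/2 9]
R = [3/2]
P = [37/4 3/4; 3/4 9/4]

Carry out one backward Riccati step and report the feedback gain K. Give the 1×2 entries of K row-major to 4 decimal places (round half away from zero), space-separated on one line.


BᵀP = [-2.3750 6.3750]
S = R + BᵀPB = [3/2] + [20.3125] = [21.8125]
BᵀPA = [-12.7500 -32.6250]
K = S⁻¹·BᵀPA = [-0.5845 -1.4957]
A−BK = [-0.2923 2.2521; -0.2464 0.4871]
AᵀP(A−BK) = [1.5473 -5.5702; -5.5702 52.4527]
P' = Q + AᵀP(A−BK) = [6.0473 -10.0702; -10.0702 61.4527]
tr(P') = 67.5000

-0.5845 -1.4957


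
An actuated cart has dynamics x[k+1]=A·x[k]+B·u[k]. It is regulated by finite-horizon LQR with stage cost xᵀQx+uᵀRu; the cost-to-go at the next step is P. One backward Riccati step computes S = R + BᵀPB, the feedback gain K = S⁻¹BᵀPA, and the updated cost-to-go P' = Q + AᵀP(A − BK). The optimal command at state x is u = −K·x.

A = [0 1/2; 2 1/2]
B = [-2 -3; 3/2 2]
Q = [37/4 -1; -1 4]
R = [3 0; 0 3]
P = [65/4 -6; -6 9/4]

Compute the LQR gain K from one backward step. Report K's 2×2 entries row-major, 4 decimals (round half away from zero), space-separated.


BᵀP = [-41.5000 15.3750; -60.7500 22.5000]
S = R + BᵀPB = [3 0; 0 3] + [106.0625 155.2500; 155.2500 227.2500] = [109.0625 155.2500; 155.2500 230.2500]
BᵀPA = [30.7500 -13.0625; 45.0000 -19.1250]
K = S⁻¹·BᵀPA = [0.0931 -0.0381; 0.1327 -0.0573]
A−BK = [0.5842 0.2517; 1.5950 0.6719]
AᵀP(A−BK) = [0.1672 0.0033; 0.0033 0.0301]
P' = Q + AᵀP(A−BK) = [9.4172 -0.9967; -0.9967 4.0301]
tr(P') = 13.4473

0.0931 -0.0381 0.1327 -0.0573


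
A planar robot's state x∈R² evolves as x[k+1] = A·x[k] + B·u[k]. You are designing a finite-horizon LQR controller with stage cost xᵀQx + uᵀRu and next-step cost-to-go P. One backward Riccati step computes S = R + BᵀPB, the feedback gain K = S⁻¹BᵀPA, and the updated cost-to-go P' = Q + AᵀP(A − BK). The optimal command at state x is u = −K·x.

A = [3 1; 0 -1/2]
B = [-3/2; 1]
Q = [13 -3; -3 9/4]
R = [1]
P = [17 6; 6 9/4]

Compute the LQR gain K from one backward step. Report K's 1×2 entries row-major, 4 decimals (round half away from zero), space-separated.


-2.4894 -0.6862

BᵀP = [-19.5000 -6.7500]
S = R + BᵀPB = [1] + [22.5000] = [23.5000]
BᵀPA = [-58.5000 -16.1250]
K = S⁻¹·BᵀPA = [-2.4894 -0.6862]
A−BK = [-0.7340 -0.0293; 2.4894 0.1862]
AᵀP(A−BK) = [7.3723 1.8590; 1.8590 0.4980]
P' = Q + AᵀP(A−BK) = [20.3723 -1.1410; -1.1410 2.7480]
tr(P') = 23.1203


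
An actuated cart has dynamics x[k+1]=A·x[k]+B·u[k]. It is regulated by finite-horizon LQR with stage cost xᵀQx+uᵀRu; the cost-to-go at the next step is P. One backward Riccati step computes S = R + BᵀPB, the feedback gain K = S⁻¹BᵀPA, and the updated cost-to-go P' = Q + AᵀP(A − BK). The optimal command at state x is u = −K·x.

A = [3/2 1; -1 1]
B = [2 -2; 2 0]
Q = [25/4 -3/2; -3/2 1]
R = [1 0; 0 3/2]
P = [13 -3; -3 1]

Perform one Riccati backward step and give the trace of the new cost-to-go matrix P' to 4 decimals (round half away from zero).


8.7779

BᵀP = [20.0000 -4.0000; -26.0000 6.0000]
S = R + BᵀPB = [1 0; 0 3/2] + [32.0000 -40.0000; -40.0000 52.0000] = [33.0000 -40.0000; -40.0000 53.5000]
BᵀPA = [34.0000 16.0000; -45.0000 -20.0000]
K = S⁻¹·BᵀPA = [0.1148 0.3384; -0.7553 -0.1208]
A−BK = [-0.2402 0.0816; -1.2296 0.3233]
AᵀP(A−BK) = [1.3588 0.0574; 0.0574 0.1692]
P' = Q + AᵀP(A−BK) = [7.6088 -1.4426; -1.4426 1.1692]
tr(P') = 8.7779


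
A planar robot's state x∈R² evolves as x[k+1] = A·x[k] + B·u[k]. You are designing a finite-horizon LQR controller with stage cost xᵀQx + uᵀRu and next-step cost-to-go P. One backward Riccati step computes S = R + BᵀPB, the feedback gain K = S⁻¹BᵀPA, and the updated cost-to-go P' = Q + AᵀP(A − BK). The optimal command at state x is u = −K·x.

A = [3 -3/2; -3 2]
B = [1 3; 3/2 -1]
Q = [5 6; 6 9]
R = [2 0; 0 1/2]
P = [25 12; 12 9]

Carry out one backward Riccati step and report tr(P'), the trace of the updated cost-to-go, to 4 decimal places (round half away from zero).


BᵀP = [43.0000 25.5000; 63.0000 27.0000]
S = R + BᵀPB = [2 0; 0 1/2] + [81.2500 103.5000; 103.5000 162.0000] = [83.2500 103.5000; 103.5000 162.5000]
BᵀPA = [52.5000 -13.5000; 108.0000 -40.5000]
K = S⁻¹·BᵀPA = [-0.9399 0.7095; 1.2633 -0.7012]
A−BK = [0.1501 -0.1061; -0.3268 0.2345]
AᵀP(A−BK) = [2.9121 -2.0262; -2.0262 1.4320]
P' = Q + AᵀP(A−BK) = [7.9121 3.9738; 3.9738 10.4320]
tr(P') = 18.3441

18.3441


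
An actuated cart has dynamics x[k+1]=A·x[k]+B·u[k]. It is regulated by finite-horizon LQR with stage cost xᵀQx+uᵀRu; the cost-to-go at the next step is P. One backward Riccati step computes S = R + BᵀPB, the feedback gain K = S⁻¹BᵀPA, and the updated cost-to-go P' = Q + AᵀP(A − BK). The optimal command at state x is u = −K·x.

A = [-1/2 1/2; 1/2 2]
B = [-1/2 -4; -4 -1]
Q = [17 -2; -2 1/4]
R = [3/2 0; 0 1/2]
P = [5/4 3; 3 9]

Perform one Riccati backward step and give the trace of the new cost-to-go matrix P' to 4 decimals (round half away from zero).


BᵀP = [-12.6250 -37.5000; -8.0000 -21.0000]
S = R + BᵀPB = [3/2 0; 0 1/2] + [156.3125 88.0000; 88.0000 53.0000] = [157.8125 88.0000; 88.0000 53.5000]
BᵀPA = [-12.4375 -81.3125; -6.5000 -46.0000]
K = S⁻¹·BᵀPA = [-0.1336 -0.4324; 0.0983 -0.1486]
A−BK = [-0.1736 -0.3106; 0.0638 0.1219]
AᵀP(A−BK) = [0.0395 0.0938; 0.0938 0.3186]
P' = Q + AᵀP(A−BK) = [17.0395 -1.9062; -1.9062 0.5686]
tr(P') = 17.6081

17.6081


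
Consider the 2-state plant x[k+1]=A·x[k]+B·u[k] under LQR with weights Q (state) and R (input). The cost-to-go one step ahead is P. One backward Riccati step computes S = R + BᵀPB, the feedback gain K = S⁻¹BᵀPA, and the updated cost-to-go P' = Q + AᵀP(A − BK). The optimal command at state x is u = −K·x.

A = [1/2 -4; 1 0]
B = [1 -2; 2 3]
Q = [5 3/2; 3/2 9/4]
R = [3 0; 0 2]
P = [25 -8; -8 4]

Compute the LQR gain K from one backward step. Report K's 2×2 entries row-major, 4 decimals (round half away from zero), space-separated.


BᵀP = [9.0000 0.0000; -74.0000 28.0000]
S = R + BᵀPB = [3 0; 0 2] + [9.0000 -18.0000; -18.0000 232.0000] = [12.0000 -18.0000; -18.0000 234.0000]
BᵀPA = [4.5000 -36.0000; -9.0000 296.0000]
K = S⁻¹·BᵀPA = [0.3587 -1.2464; -0.0109 1.1691]
A−BK = [0.1196 -0.4155; 0.3152 -1.0145]
AᵀP(A−BK) = [0.5380 -1.8696; -1.8696 9.0821]
P' = Q + AᵀP(A−BK) = [5.5380 -0.3696; -0.3696 11.3321]
tr(P') = 16.8702

0.3587 -1.2464 -0.0109 1.1691


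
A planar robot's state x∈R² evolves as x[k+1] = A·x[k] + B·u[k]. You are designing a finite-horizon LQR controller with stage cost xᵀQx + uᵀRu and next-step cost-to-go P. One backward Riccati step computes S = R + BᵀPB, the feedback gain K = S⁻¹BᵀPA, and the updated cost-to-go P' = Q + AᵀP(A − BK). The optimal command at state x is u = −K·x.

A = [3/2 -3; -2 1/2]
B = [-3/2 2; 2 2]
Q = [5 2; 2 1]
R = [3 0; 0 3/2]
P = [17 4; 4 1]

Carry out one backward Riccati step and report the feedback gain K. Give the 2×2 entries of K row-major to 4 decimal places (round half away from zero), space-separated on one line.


BᵀP = [-17.5000 -4.0000; 42.0000 10.0000]
S = R + BᵀPB = [3 0; 0 3/2] + [18.2500 -43.0000; -43.0000 104.0000] = [21.2500 -43.0000; -43.0000 105.5000]
BᵀPA = [-18.2500 50.5000; 43.0000 -121.0000]
K = S⁻¹·BᵀPA = [-0.1944 0.3175; 0.3283 -1.0175]
A−BK = [0.5517 -0.4887; -2.2679 1.8999]
AᵀP(A−BK) = [0.5832 -0.9526; -0.9526 2.0973]
P' = Q + AᵀP(A−BK) = [5.5832 1.0474; 1.0474 3.0973]
tr(P') = 8.6805

-0.1944 0.3175 0.3283 -1.0175


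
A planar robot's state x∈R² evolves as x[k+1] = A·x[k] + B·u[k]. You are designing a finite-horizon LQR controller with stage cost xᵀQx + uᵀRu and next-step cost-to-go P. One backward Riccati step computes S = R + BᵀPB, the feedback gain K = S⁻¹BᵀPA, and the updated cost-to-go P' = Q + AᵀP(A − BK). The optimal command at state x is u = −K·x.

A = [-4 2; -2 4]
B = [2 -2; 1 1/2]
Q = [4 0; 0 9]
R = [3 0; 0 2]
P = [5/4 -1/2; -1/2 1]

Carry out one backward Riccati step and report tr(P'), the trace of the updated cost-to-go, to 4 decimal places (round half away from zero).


BᵀP = [2.0000 0.0000; -2.7500 1.5000]
S = R + BᵀPB = [3 0; 0 2] + [4.0000 -4.0000; -4.0000 6.2500] = [7.0000 -4.0000; -4.0000 8.2500]
BᵀPA = [-8.0000 4.0000; 8.0000 0.5000]
K = S⁻¹·BᵀPA = [-0.8144 0.8383; 0.5749 0.4671]
A−BK = [-1.2216 1.2575; -1.4731 2.9281]
AᵀP(A−BK) = [4.8862 -5.0299; -5.0299 9.4132]
P' = Q + AᵀP(A−BK) = [8.8862 -5.0299; -5.0299 18.4132]
tr(P') = 27.2994

27.2994
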